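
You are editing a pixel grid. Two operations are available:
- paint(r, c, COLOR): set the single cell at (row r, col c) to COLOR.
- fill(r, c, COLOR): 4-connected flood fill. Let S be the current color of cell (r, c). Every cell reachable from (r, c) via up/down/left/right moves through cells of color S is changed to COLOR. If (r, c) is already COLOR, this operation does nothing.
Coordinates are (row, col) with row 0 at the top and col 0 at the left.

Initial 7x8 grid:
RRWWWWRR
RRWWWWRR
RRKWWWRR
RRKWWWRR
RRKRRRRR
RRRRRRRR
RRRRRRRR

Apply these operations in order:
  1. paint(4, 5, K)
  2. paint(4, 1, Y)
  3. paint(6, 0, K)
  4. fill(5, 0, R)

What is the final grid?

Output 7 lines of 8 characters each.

After op 1 paint(4,5,K):
RRWWWWRR
RRWWWWRR
RRKWWWRR
RRKWWWRR
RRKRRKRR
RRRRRRRR
RRRRRRRR
After op 2 paint(4,1,Y):
RRWWWWRR
RRWWWWRR
RRKWWWRR
RRKWWWRR
RYKRRKRR
RRRRRRRR
RRRRRRRR
After op 3 paint(6,0,K):
RRWWWWRR
RRWWWWRR
RRKWWWRR
RRKWWWRR
RYKRRKRR
RRRRRRRR
KRRRRRRR
After op 4 fill(5,0,R) [0 cells changed]:
RRWWWWRR
RRWWWWRR
RRKWWWRR
RRKWWWRR
RYKRRKRR
RRRRRRRR
KRRRRRRR

Answer: RRWWWWRR
RRWWWWRR
RRKWWWRR
RRKWWWRR
RYKRRKRR
RRRRRRRR
KRRRRRRR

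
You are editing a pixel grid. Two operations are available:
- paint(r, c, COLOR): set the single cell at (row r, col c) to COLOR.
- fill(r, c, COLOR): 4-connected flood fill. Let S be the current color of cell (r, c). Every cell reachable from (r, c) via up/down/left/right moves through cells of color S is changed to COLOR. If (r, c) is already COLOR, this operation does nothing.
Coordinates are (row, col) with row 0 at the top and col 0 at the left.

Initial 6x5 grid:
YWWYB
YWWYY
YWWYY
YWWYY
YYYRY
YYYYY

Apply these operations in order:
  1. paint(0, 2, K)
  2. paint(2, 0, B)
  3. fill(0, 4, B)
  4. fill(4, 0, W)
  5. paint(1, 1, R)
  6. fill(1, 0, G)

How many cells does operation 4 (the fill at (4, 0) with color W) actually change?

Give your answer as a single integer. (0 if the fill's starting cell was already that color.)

After op 1 paint(0,2,K):
YWKYB
YWWYY
YWWYY
YWWYY
YYYRY
YYYYY
After op 2 paint(2,0,B):
YWKYB
YWWYY
BWWYY
YWWYY
YYYRY
YYYYY
After op 3 fill(0,4,B) [0 cells changed]:
YWKYB
YWWYY
BWWYY
YWWYY
YYYRY
YYYYY
After op 4 fill(4,0,W) [17 cells changed]:
YWKWB
YWWWW
BWWWW
WWWWW
WWWRW
WWWWW

Answer: 17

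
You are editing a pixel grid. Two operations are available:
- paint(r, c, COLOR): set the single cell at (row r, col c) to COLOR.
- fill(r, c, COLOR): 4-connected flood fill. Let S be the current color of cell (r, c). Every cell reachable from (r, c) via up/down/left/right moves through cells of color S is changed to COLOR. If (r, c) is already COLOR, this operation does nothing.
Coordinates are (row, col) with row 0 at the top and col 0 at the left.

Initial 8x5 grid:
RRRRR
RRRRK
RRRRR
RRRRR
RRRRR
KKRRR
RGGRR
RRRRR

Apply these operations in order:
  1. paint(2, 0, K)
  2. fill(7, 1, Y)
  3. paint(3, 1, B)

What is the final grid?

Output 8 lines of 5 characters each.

After op 1 paint(2,0,K):
RRRRR
RRRRK
KRRRR
RRRRR
RRRRR
KKRRR
RGGRR
RRRRR
After op 2 fill(7,1,Y) [34 cells changed]:
YYYYY
YYYYK
KYYYY
YYYYY
YYYYY
KKYYY
YGGYY
YYYYY
After op 3 paint(3,1,B):
YYYYY
YYYYK
KYYYY
YBYYY
YYYYY
KKYYY
YGGYY
YYYYY

Answer: YYYYY
YYYYK
KYYYY
YBYYY
YYYYY
KKYYY
YGGYY
YYYYY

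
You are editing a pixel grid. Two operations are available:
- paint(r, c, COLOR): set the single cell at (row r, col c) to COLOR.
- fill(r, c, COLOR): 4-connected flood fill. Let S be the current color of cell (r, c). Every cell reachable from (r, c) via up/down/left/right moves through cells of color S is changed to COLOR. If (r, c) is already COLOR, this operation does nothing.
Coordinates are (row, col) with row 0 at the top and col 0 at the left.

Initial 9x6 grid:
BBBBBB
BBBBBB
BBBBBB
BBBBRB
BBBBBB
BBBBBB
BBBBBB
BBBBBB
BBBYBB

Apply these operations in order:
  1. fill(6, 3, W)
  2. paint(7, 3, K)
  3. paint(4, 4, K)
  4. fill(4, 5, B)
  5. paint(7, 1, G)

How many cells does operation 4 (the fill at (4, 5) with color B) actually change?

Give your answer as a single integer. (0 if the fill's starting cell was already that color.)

After op 1 fill(6,3,W) [52 cells changed]:
WWWWWW
WWWWWW
WWWWWW
WWWWRW
WWWWWW
WWWWWW
WWWWWW
WWWWWW
WWWYWW
After op 2 paint(7,3,K):
WWWWWW
WWWWWW
WWWWWW
WWWWRW
WWWWWW
WWWWWW
WWWWWW
WWWKWW
WWWYWW
After op 3 paint(4,4,K):
WWWWWW
WWWWWW
WWWWWW
WWWWRW
WWWWKW
WWWWWW
WWWWWW
WWWKWW
WWWYWW
After op 4 fill(4,5,B) [50 cells changed]:
BBBBBB
BBBBBB
BBBBBB
BBBBRB
BBBBKB
BBBBBB
BBBBBB
BBBKBB
BBBYBB

Answer: 50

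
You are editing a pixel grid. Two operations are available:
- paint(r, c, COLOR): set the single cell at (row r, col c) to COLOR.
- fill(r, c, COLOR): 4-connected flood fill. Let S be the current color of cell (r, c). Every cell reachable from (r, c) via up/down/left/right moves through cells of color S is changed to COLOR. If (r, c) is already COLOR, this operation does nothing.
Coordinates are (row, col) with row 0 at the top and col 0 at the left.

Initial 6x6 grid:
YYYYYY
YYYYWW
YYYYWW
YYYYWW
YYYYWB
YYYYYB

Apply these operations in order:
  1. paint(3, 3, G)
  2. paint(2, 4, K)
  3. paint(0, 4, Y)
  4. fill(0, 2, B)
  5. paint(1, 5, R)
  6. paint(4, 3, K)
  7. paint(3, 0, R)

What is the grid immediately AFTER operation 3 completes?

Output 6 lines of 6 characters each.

Answer: YYYYYY
YYYYWW
YYYYKW
YYYGWW
YYYYWB
YYYYYB

Derivation:
After op 1 paint(3,3,G):
YYYYYY
YYYYWW
YYYYWW
YYYGWW
YYYYWB
YYYYYB
After op 2 paint(2,4,K):
YYYYYY
YYYYWW
YYYYKW
YYYGWW
YYYYWB
YYYYYB
After op 3 paint(0,4,Y):
YYYYYY
YYYYWW
YYYYKW
YYYGWW
YYYYWB
YYYYYB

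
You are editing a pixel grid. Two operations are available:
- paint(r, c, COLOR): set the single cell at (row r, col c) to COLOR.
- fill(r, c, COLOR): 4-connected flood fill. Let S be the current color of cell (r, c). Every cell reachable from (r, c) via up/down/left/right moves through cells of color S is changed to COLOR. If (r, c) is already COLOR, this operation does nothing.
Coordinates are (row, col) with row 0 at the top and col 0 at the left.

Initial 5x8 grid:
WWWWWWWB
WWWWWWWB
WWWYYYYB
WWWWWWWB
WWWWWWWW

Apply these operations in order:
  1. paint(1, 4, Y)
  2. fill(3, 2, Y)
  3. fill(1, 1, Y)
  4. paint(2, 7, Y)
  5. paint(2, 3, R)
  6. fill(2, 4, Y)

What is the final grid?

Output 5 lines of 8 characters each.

After op 1 paint(1,4,Y):
WWWWWWWB
WWWWYWWB
WWWYYYYB
WWWWWWWB
WWWWWWWW
After op 2 fill(3,2,Y) [31 cells changed]:
YYYYYYYB
YYYYYYYB
YYYYYYYB
YYYYYYYB
YYYYYYYY
After op 3 fill(1,1,Y) [0 cells changed]:
YYYYYYYB
YYYYYYYB
YYYYYYYB
YYYYYYYB
YYYYYYYY
After op 4 paint(2,7,Y):
YYYYYYYB
YYYYYYYB
YYYYYYYY
YYYYYYYB
YYYYYYYY
After op 5 paint(2,3,R):
YYYYYYYB
YYYYYYYB
YYYRYYYY
YYYYYYYB
YYYYYYYY
After op 6 fill(2,4,Y) [0 cells changed]:
YYYYYYYB
YYYYYYYB
YYYRYYYY
YYYYYYYB
YYYYYYYY

Answer: YYYYYYYB
YYYYYYYB
YYYRYYYY
YYYYYYYB
YYYYYYYY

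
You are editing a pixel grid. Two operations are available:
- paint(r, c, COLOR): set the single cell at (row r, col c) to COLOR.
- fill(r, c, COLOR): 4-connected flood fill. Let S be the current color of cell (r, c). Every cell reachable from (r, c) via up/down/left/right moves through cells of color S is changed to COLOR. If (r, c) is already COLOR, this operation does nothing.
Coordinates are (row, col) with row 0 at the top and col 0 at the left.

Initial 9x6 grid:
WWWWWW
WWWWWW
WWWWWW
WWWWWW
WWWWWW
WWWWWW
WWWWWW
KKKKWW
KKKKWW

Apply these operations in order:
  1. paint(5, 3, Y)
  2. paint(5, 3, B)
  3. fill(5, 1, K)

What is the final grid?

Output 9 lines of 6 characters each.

Answer: KKKKKK
KKKKKK
KKKKKK
KKKKKK
KKKKKK
KKKBKK
KKKKKK
KKKKKK
KKKKKK

Derivation:
After op 1 paint(5,3,Y):
WWWWWW
WWWWWW
WWWWWW
WWWWWW
WWWWWW
WWWYWW
WWWWWW
KKKKWW
KKKKWW
After op 2 paint(5,3,B):
WWWWWW
WWWWWW
WWWWWW
WWWWWW
WWWWWW
WWWBWW
WWWWWW
KKKKWW
KKKKWW
After op 3 fill(5,1,K) [45 cells changed]:
KKKKKK
KKKKKK
KKKKKK
KKKKKK
KKKKKK
KKKBKK
KKKKKK
KKKKKK
KKKKKK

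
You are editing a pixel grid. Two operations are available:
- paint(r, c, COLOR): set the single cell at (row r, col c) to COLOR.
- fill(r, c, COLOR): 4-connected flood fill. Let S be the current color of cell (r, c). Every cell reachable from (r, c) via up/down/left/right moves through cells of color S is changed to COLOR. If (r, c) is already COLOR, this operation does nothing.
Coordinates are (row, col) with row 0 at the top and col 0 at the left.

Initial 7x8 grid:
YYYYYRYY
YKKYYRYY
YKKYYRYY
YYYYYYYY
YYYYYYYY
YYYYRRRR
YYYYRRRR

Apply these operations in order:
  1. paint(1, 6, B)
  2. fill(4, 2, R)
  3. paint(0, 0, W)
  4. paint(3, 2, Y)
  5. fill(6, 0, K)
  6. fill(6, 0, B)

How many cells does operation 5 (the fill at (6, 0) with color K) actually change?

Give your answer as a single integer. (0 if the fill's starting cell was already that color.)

Answer: 49

Derivation:
After op 1 paint(1,6,B):
YYYYYRYY
YKKYYRBY
YKKYYRYY
YYYYYYYY
YYYYYYYY
YYYYRRRR
YYYYRRRR
After op 2 fill(4,2,R) [40 cells changed]:
RRRRRRRR
RKKRRRBR
RKKRRRRR
RRRRRRRR
RRRRRRRR
RRRRRRRR
RRRRRRRR
After op 3 paint(0,0,W):
WRRRRRRR
RKKRRRBR
RKKRRRRR
RRRRRRRR
RRRRRRRR
RRRRRRRR
RRRRRRRR
After op 4 paint(3,2,Y):
WRRRRRRR
RKKRRRBR
RKKRRRRR
RRYRRRRR
RRRRRRRR
RRRRRRRR
RRRRRRRR
After op 5 fill(6,0,K) [49 cells changed]:
WKKKKKKK
KKKKKKBK
KKKKKKKK
KKYKKKKK
KKKKKKKK
KKKKKKKK
KKKKKKKK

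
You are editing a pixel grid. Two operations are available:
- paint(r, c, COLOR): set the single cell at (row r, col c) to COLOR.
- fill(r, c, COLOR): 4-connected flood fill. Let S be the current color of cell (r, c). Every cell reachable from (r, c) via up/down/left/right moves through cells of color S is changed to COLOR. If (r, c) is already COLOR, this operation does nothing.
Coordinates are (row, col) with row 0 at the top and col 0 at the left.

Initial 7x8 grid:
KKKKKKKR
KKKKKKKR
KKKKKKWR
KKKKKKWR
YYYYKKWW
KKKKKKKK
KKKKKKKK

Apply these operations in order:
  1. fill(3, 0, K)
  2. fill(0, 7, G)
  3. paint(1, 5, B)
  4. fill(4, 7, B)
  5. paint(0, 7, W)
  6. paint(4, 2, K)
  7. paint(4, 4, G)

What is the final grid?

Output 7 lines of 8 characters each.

After op 1 fill(3,0,K) [0 cells changed]:
KKKKKKKR
KKKKKKKR
KKKKKKWR
KKKKKKWR
YYYYKKWW
KKKKKKKK
KKKKKKKK
After op 2 fill(0,7,G) [4 cells changed]:
KKKKKKKG
KKKKKKKG
KKKKKKWG
KKKKKKWG
YYYYKKWW
KKKKKKKK
KKKKKKKK
After op 3 paint(1,5,B):
KKKKKKKG
KKKKKBKG
KKKKKKWG
KKKKKKWG
YYYYKKWW
KKKKKKKK
KKKKKKKK
After op 4 fill(4,7,B) [4 cells changed]:
KKKKKKKG
KKKKKBKG
KKKKKKBG
KKKKKKBG
YYYYKKBB
KKKKKKKK
KKKKKKKK
After op 5 paint(0,7,W):
KKKKKKKW
KKKKKBKG
KKKKKKBG
KKKKKKBG
YYYYKKBB
KKKKKKKK
KKKKKKKK
After op 6 paint(4,2,K):
KKKKKKKW
KKKKKBKG
KKKKKKBG
KKKKKKBG
YYKYKKBB
KKKKKKKK
KKKKKKKK
After op 7 paint(4,4,G):
KKKKKKKW
KKKKKBKG
KKKKKKBG
KKKKKKBG
YYKYGKBB
KKKKKKKK
KKKKKKKK

Answer: KKKKKKKW
KKKKKBKG
KKKKKKBG
KKKKKKBG
YYKYGKBB
KKKKKKKK
KKKKKKKK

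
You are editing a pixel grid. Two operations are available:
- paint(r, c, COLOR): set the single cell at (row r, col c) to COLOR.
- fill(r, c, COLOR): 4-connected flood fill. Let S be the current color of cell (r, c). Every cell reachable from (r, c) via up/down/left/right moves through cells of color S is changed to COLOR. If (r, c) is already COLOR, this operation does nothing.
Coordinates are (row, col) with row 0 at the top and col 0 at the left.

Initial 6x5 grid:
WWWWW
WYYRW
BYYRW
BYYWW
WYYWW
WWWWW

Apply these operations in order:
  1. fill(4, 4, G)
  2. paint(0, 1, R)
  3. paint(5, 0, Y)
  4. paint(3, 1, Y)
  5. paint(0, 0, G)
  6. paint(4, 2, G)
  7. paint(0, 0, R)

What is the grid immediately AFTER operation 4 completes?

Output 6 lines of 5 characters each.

After op 1 fill(4,4,G) [18 cells changed]:
GGGGG
GYYRG
BYYRG
BYYGG
GYYGG
GGGGG
After op 2 paint(0,1,R):
GRGGG
GYYRG
BYYRG
BYYGG
GYYGG
GGGGG
After op 3 paint(5,0,Y):
GRGGG
GYYRG
BYYRG
BYYGG
GYYGG
YGGGG
After op 4 paint(3,1,Y):
GRGGG
GYYRG
BYYRG
BYYGG
GYYGG
YGGGG

Answer: GRGGG
GYYRG
BYYRG
BYYGG
GYYGG
YGGGG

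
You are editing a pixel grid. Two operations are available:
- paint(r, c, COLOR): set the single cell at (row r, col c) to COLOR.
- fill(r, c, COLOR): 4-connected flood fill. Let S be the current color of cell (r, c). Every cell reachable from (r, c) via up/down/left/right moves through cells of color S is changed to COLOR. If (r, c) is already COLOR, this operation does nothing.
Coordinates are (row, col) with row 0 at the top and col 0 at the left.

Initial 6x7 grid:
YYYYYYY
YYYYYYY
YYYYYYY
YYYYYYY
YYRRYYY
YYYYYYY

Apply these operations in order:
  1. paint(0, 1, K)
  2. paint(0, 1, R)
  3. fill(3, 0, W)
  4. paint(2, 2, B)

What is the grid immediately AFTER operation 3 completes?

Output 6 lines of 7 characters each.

After op 1 paint(0,1,K):
YKYYYYY
YYYYYYY
YYYYYYY
YYYYYYY
YYRRYYY
YYYYYYY
After op 2 paint(0,1,R):
YRYYYYY
YYYYYYY
YYYYYYY
YYYYYYY
YYRRYYY
YYYYYYY
After op 3 fill(3,0,W) [39 cells changed]:
WRWWWWW
WWWWWWW
WWWWWWW
WWWWWWW
WWRRWWW
WWWWWWW

Answer: WRWWWWW
WWWWWWW
WWWWWWW
WWWWWWW
WWRRWWW
WWWWWWW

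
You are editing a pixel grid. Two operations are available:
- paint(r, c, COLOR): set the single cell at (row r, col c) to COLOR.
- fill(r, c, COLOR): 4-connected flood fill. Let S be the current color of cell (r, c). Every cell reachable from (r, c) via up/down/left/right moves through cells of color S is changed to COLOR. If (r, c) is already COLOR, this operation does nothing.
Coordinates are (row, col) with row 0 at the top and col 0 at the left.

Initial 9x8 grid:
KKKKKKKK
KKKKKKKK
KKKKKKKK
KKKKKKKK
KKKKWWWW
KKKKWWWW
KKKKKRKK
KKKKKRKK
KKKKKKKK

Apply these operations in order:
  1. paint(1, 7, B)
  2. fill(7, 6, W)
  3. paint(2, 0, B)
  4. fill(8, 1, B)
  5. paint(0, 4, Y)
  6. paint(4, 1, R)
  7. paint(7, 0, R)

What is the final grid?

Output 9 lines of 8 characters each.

Answer: BBBBYBBB
BBBBBBBB
BBBBBBBB
BBBBBBBB
BRBBBBBB
BBBBBBBB
BBBBBRBB
RBBBBRBB
BBBBBBBB

Derivation:
After op 1 paint(1,7,B):
KKKKKKKK
KKKKKKKB
KKKKKKKK
KKKKKKKK
KKKKWWWW
KKKKWWWW
KKKKKRKK
KKKKKRKK
KKKKKKKK
After op 2 fill(7,6,W) [61 cells changed]:
WWWWWWWW
WWWWWWWB
WWWWWWWW
WWWWWWWW
WWWWWWWW
WWWWWWWW
WWWWWRWW
WWWWWRWW
WWWWWWWW
After op 3 paint(2,0,B):
WWWWWWWW
WWWWWWWB
BWWWWWWW
WWWWWWWW
WWWWWWWW
WWWWWWWW
WWWWWRWW
WWWWWRWW
WWWWWWWW
After op 4 fill(8,1,B) [68 cells changed]:
BBBBBBBB
BBBBBBBB
BBBBBBBB
BBBBBBBB
BBBBBBBB
BBBBBBBB
BBBBBRBB
BBBBBRBB
BBBBBBBB
After op 5 paint(0,4,Y):
BBBBYBBB
BBBBBBBB
BBBBBBBB
BBBBBBBB
BBBBBBBB
BBBBBBBB
BBBBBRBB
BBBBBRBB
BBBBBBBB
After op 6 paint(4,1,R):
BBBBYBBB
BBBBBBBB
BBBBBBBB
BBBBBBBB
BRBBBBBB
BBBBBBBB
BBBBBRBB
BBBBBRBB
BBBBBBBB
After op 7 paint(7,0,R):
BBBBYBBB
BBBBBBBB
BBBBBBBB
BBBBBBBB
BRBBBBBB
BBBBBBBB
BBBBBRBB
RBBBBRBB
BBBBBBBB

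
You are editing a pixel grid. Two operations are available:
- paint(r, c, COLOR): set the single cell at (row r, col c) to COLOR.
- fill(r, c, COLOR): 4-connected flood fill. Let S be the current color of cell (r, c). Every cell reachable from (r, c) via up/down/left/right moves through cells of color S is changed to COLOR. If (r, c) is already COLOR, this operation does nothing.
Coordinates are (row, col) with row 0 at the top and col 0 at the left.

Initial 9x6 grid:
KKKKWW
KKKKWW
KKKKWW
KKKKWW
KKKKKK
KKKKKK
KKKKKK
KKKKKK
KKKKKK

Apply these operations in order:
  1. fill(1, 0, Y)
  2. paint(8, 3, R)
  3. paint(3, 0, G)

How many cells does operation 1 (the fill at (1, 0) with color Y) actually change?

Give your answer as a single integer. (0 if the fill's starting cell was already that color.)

Answer: 46

Derivation:
After op 1 fill(1,0,Y) [46 cells changed]:
YYYYWW
YYYYWW
YYYYWW
YYYYWW
YYYYYY
YYYYYY
YYYYYY
YYYYYY
YYYYYY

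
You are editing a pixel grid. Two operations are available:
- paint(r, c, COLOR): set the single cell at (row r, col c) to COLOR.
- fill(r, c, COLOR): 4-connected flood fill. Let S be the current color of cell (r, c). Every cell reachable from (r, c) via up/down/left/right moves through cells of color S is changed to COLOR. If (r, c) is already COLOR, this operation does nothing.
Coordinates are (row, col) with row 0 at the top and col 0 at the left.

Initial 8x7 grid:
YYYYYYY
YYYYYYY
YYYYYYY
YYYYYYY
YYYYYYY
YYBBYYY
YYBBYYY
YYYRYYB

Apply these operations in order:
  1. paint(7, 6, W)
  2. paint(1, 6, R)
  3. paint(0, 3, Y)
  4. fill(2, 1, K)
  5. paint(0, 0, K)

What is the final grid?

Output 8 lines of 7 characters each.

After op 1 paint(7,6,W):
YYYYYYY
YYYYYYY
YYYYYYY
YYYYYYY
YYYYYYY
YYBBYYY
YYBBYYY
YYYRYYW
After op 2 paint(1,6,R):
YYYYYYY
YYYYYYR
YYYYYYY
YYYYYYY
YYYYYYY
YYBBYYY
YYBBYYY
YYYRYYW
After op 3 paint(0,3,Y):
YYYYYYY
YYYYYYR
YYYYYYY
YYYYYYY
YYYYYYY
YYBBYYY
YYBBYYY
YYYRYYW
After op 4 fill(2,1,K) [49 cells changed]:
KKKKKKK
KKKKKKR
KKKKKKK
KKKKKKK
KKKKKKK
KKBBKKK
KKBBKKK
KKKRKKW
After op 5 paint(0,0,K):
KKKKKKK
KKKKKKR
KKKKKKK
KKKKKKK
KKKKKKK
KKBBKKK
KKBBKKK
KKKRKKW

Answer: KKKKKKK
KKKKKKR
KKKKKKK
KKKKKKK
KKKKKKK
KKBBKKK
KKBBKKK
KKKRKKW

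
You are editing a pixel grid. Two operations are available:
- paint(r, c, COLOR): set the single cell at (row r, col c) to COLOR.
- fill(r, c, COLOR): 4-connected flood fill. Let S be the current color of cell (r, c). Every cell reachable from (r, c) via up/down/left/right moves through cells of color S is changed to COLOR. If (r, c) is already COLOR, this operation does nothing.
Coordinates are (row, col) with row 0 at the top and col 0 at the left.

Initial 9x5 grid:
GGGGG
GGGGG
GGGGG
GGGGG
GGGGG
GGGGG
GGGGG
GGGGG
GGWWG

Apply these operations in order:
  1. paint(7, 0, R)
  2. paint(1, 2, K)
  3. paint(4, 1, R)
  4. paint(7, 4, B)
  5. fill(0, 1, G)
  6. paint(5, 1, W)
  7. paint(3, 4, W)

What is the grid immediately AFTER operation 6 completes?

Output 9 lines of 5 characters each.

Answer: GGGGG
GGKGG
GGGGG
GGGGG
GRGGG
GWGGG
GGGGG
RGGGB
GGWWG

Derivation:
After op 1 paint(7,0,R):
GGGGG
GGGGG
GGGGG
GGGGG
GGGGG
GGGGG
GGGGG
RGGGG
GGWWG
After op 2 paint(1,2,K):
GGGGG
GGKGG
GGGGG
GGGGG
GGGGG
GGGGG
GGGGG
RGGGG
GGWWG
After op 3 paint(4,1,R):
GGGGG
GGKGG
GGGGG
GGGGG
GRGGG
GGGGG
GGGGG
RGGGG
GGWWG
After op 4 paint(7,4,B):
GGGGG
GGKGG
GGGGG
GGGGG
GRGGG
GGGGG
GGGGG
RGGGB
GGWWG
After op 5 fill(0,1,G) [0 cells changed]:
GGGGG
GGKGG
GGGGG
GGGGG
GRGGG
GGGGG
GGGGG
RGGGB
GGWWG
After op 6 paint(5,1,W):
GGGGG
GGKGG
GGGGG
GGGGG
GRGGG
GWGGG
GGGGG
RGGGB
GGWWG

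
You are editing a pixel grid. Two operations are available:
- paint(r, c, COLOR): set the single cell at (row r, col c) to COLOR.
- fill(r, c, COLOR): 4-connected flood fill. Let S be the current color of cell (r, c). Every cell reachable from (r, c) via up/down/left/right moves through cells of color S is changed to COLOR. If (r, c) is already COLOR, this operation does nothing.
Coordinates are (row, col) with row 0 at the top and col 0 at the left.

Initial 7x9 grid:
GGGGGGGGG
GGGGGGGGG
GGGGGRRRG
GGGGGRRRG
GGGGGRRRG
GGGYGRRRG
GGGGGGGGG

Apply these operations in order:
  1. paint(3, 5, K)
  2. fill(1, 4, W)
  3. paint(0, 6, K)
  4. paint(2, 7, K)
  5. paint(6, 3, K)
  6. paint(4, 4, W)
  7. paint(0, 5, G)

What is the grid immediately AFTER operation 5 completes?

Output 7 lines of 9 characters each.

Answer: WWWWWWKWW
WWWWWWWWW
WWWWWRRKW
WWWWWKRRW
WWWWWRRRW
WWWYWRRRW
WWWKWWWWW

Derivation:
After op 1 paint(3,5,K):
GGGGGGGGG
GGGGGGGGG
GGGGGRRRG
GGGGGKRRG
GGGGGRRRG
GGGYGRRRG
GGGGGGGGG
After op 2 fill(1,4,W) [50 cells changed]:
WWWWWWWWW
WWWWWWWWW
WWWWWRRRW
WWWWWKRRW
WWWWWRRRW
WWWYWRRRW
WWWWWWWWW
After op 3 paint(0,6,K):
WWWWWWKWW
WWWWWWWWW
WWWWWRRRW
WWWWWKRRW
WWWWWRRRW
WWWYWRRRW
WWWWWWWWW
After op 4 paint(2,7,K):
WWWWWWKWW
WWWWWWWWW
WWWWWRRKW
WWWWWKRRW
WWWWWRRRW
WWWYWRRRW
WWWWWWWWW
After op 5 paint(6,3,K):
WWWWWWKWW
WWWWWWWWW
WWWWWRRKW
WWWWWKRRW
WWWWWRRRW
WWWYWRRRW
WWWKWWWWW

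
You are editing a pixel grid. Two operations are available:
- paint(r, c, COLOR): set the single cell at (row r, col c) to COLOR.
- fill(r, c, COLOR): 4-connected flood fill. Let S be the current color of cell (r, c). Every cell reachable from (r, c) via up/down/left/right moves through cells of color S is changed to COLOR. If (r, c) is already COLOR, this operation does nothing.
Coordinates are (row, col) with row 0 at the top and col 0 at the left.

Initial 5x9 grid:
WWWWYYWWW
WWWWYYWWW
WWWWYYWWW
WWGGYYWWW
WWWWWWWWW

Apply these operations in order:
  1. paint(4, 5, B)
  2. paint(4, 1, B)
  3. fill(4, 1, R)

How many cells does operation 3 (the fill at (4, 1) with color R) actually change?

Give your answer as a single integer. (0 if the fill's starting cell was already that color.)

After op 1 paint(4,5,B):
WWWWYYWWW
WWWWYYWWW
WWWWYYWWW
WWGGYYWWW
WWWWWBWWW
After op 2 paint(4,1,B):
WWWWYYWWW
WWWWYYWWW
WWWWYYWWW
WWGGYYWWW
WBWWWBWWW
After op 3 fill(4,1,R) [1 cells changed]:
WWWWYYWWW
WWWWYYWWW
WWWWYYWWW
WWGGYYWWW
WRWWWBWWW

Answer: 1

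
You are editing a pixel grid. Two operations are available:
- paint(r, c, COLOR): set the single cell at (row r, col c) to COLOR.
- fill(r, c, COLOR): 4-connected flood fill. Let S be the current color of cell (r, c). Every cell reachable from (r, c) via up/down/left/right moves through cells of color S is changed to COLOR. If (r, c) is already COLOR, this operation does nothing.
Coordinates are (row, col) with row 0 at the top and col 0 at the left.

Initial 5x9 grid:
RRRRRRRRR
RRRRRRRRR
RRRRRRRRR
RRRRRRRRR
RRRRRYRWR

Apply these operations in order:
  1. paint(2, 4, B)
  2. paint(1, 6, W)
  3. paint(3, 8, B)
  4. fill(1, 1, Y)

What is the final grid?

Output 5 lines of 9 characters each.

Answer: YYYYYYYYY
YYYYYYWYY
YYYYBYYYY
YYYYYYYYB
YYYYYYYWR

Derivation:
After op 1 paint(2,4,B):
RRRRRRRRR
RRRRRRRRR
RRRRBRRRR
RRRRRRRRR
RRRRRYRWR
After op 2 paint(1,6,W):
RRRRRRRRR
RRRRRRWRR
RRRRBRRRR
RRRRRRRRR
RRRRRYRWR
After op 3 paint(3,8,B):
RRRRRRRRR
RRRRRRWRR
RRRRBRRRR
RRRRRRRRB
RRRRRYRWR
After op 4 fill(1,1,Y) [39 cells changed]:
YYYYYYYYY
YYYYYYWYY
YYYYBYYYY
YYYYYYYYB
YYYYYYYWR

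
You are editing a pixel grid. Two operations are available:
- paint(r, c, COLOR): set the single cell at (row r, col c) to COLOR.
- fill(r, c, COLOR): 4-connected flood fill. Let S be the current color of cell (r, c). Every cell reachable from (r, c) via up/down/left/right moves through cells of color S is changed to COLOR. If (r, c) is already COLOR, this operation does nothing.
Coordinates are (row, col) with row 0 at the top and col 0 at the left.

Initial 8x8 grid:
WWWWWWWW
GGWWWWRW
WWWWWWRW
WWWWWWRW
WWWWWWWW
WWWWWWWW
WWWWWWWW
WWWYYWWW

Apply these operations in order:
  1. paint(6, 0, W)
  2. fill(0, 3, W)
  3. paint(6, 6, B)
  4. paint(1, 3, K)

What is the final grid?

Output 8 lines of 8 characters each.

After op 1 paint(6,0,W):
WWWWWWWW
GGWWWWRW
WWWWWWRW
WWWWWWRW
WWWWWWWW
WWWWWWWW
WWWWWWWW
WWWYYWWW
After op 2 fill(0,3,W) [0 cells changed]:
WWWWWWWW
GGWWWWRW
WWWWWWRW
WWWWWWRW
WWWWWWWW
WWWWWWWW
WWWWWWWW
WWWYYWWW
After op 3 paint(6,6,B):
WWWWWWWW
GGWWWWRW
WWWWWWRW
WWWWWWRW
WWWWWWWW
WWWWWWWW
WWWWWWBW
WWWYYWWW
After op 4 paint(1,3,K):
WWWWWWWW
GGWKWWRW
WWWWWWRW
WWWWWWRW
WWWWWWWW
WWWWWWWW
WWWWWWBW
WWWYYWWW

Answer: WWWWWWWW
GGWKWWRW
WWWWWWRW
WWWWWWRW
WWWWWWWW
WWWWWWWW
WWWWWWBW
WWWYYWWW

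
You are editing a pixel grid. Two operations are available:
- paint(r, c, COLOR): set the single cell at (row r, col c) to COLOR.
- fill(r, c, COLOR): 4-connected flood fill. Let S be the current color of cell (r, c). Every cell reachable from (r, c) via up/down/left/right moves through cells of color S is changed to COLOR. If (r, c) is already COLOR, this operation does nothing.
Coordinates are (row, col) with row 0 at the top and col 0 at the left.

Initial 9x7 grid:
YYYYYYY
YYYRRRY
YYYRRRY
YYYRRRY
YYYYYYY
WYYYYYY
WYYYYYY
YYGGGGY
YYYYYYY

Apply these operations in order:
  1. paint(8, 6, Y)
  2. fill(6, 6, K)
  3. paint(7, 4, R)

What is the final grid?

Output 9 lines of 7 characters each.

After op 1 paint(8,6,Y):
YYYYYYY
YYYRRRY
YYYRRRY
YYYRRRY
YYYYYYY
WYYYYYY
WYYYYYY
YYGGGGY
YYYYYYY
After op 2 fill(6,6,K) [48 cells changed]:
KKKKKKK
KKKRRRK
KKKRRRK
KKKRRRK
KKKKKKK
WKKKKKK
WKKKKKK
KKGGGGK
KKKKKKK
After op 3 paint(7,4,R):
KKKKKKK
KKKRRRK
KKKRRRK
KKKRRRK
KKKKKKK
WKKKKKK
WKKKKKK
KKGGRGK
KKKKKKK

Answer: KKKKKKK
KKKRRRK
KKKRRRK
KKKRRRK
KKKKKKK
WKKKKKK
WKKKKKK
KKGGRGK
KKKKKKK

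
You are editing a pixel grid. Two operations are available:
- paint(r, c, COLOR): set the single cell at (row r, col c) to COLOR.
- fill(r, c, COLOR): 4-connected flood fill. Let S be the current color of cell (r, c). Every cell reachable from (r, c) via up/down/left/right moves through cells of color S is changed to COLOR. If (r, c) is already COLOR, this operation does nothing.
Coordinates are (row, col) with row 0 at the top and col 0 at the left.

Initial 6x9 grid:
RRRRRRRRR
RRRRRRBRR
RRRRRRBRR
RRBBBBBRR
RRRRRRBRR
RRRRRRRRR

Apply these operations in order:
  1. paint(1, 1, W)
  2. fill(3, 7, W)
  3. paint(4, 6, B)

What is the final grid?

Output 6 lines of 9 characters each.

After op 1 paint(1,1,W):
RRRRRRRRR
RWRRRRBRR
RRRRRRBRR
RRBBBBBRR
RRRRRRBRR
RRRRRRRRR
After op 2 fill(3,7,W) [45 cells changed]:
WWWWWWWWW
WWWWWWBWW
WWWWWWBWW
WWBBBBBWW
WWWWWWBWW
WWWWWWWWW
After op 3 paint(4,6,B):
WWWWWWWWW
WWWWWWBWW
WWWWWWBWW
WWBBBBBWW
WWWWWWBWW
WWWWWWWWW

Answer: WWWWWWWWW
WWWWWWBWW
WWWWWWBWW
WWBBBBBWW
WWWWWWBWW
WWWWWWWWW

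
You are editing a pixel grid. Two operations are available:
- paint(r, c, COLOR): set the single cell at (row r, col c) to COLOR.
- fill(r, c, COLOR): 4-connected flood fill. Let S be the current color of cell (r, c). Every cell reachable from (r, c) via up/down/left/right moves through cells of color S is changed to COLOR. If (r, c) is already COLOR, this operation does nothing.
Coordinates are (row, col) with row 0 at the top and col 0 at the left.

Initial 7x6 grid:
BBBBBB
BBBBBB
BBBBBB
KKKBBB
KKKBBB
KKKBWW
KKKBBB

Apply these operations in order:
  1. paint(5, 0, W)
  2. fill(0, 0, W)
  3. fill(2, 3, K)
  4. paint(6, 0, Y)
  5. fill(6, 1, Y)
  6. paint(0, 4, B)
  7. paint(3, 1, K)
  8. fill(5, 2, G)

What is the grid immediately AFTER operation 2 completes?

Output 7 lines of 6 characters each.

Answer: WWWWWW
WWWWWW
WWWWWW
KKKWWW
KKKWWW
WKKWWW
KKKWWW

Derivation:
After op 1 paint(5,0,W):
BBBBBB
BBBBBB
BBBBBB
KKKBBB
KKKBBB
WKKBWW
KKKBBB
After op 2 fill(0,0,W) [28 cells changed]:
WWWWWW
WWWWWW
WWWWWW
KKKWWW
KKKWWW
WKKWWW
KKKWWW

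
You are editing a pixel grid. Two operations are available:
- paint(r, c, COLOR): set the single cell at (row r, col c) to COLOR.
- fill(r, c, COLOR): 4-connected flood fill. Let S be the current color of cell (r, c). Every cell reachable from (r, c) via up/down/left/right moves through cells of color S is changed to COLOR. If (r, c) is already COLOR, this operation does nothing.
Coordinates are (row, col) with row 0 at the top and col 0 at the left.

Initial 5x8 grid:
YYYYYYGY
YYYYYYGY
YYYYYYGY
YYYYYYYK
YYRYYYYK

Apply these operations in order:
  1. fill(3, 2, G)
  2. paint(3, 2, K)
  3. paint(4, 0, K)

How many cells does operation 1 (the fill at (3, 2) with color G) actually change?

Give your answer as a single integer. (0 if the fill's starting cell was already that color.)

Answer: 31

Derivation:
After op 1 fill(3,2,G) [31 cells changed]:
GGGGGGGY
GGGGGGGY
GGGGGGGY
GGGGGGGK
GGRGGGGK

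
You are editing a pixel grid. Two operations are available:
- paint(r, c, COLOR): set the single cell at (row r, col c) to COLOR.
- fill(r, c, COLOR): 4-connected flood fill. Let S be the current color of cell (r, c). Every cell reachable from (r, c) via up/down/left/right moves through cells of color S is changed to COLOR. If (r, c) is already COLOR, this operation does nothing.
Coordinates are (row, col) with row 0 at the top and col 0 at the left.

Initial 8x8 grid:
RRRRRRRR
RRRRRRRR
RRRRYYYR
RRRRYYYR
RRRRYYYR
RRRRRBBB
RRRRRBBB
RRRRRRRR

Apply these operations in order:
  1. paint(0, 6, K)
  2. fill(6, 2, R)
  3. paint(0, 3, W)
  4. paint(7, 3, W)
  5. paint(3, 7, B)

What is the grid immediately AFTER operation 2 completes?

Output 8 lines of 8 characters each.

Answer: RRRRRRKR
RRRRRRRR
RRRRYYYR
RRRRYYYR
RRRRYYYR
RRRRRBBB
RRRRRBBB
RRRRRRRR

Derivation:
After op 1 paint(0,6,K):
RRRRRRKR
RRRRRRRR
RRRRYYYR
RRRRYYYR
RRRRYYYR
RRRRRBBB
RRRRRBBB
RRRRRRRR
After op 2 fill(6,2,R) [0 cells changed]:
RRRRRRKR
RRRRRRRR
RRRRYYYR
RRRRYYYR
RRRRYYYR
RRRRRBBB
RRRRRBBB
RRRRRRRR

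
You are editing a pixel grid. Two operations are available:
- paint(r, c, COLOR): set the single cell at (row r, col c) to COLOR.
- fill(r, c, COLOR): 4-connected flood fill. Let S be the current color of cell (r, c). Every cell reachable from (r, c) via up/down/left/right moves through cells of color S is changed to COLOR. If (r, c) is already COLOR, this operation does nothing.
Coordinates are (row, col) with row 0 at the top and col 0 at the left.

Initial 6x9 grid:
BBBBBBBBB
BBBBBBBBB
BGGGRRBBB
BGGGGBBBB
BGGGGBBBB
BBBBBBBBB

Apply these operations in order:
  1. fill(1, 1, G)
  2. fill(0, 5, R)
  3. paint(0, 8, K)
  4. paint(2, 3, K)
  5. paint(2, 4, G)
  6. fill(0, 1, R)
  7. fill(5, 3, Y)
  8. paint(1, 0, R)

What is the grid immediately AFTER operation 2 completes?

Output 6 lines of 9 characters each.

Answer: RRRRRRRRR
RRRRRRRRR
RRRRRRRRR
RRRRRRRRR
RRRRRRRRR
RRRRRRRRR

Derivation:
After op 1 fill(1,1,G) [41 cells changed]:
GGGGGGGGG
GGGGGGGGG
GGGGRRGGG
GGGGGGGGG
GGGGGGGGG
GGGGGGGGG
After op 2 fill(0,5,R) [52 cells changed]:
RRRRRRRRR
RRRRRRRRR
RRRRRRRRR
RRRRRRRRR
RRRRRRRRR
RRRRRRRRR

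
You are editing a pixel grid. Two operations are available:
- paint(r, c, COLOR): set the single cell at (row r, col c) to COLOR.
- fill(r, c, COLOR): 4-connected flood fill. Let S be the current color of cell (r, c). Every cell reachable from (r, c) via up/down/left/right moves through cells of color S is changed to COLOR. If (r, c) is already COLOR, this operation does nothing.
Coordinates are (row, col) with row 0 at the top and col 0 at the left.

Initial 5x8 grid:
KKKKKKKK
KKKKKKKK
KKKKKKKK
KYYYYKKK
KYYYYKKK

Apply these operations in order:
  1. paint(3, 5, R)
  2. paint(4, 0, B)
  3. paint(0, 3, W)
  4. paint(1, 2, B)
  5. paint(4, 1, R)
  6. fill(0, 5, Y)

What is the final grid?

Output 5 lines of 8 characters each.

After op 1 paint(3,5,R):
KKKKKKKK
KKKKKKKK
KKKKKKKK
KYYYYRKK
KYYYYKKK
After op 2 paint(4,0,B):
KKKKKKKK
KKKKKKKK
KKKKKKKK
KYYYYRKK
BYYYYKKK
After op 3 paint(0,3,W):
KKKWKKKK
KKKKKKKK
KKKKKKKK
KYYYYRKK
BYYYYKKK
After op 4 paint(1,2,B):
KKKWKKKK
KKBKKKKK
KKKKKKKK
KYYYYRKK
BYYYYKKK
After op 5 paint(4,1,R):
KKKWKKKK
KKBKKKKK
KKKKKKKK
KYYYYRKK
BRYYYKKK
After op 6 fill(0,5,Y) [28 cells changed]:
YYYWYYYY
YYBYYYYY
YYYYYYYY
YYYYYRYY
BRYYYYYY

Answer: YYYWYYYY
YYBYYYYY
YYYYYYYY
YYYYYRYY
BRYYYYYY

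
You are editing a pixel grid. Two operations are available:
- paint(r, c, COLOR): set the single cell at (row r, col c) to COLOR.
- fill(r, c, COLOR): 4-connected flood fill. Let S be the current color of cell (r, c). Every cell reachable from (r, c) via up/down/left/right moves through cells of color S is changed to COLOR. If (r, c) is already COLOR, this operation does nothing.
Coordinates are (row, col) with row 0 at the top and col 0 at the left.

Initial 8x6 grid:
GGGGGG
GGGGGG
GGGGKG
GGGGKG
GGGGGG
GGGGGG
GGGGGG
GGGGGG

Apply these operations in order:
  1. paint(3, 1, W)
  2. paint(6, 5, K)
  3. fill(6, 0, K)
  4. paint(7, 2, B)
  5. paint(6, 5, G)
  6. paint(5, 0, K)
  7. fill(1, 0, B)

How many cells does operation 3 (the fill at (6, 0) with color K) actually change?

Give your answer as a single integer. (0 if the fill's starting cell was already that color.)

After op 1 paint(3,1,W):
GGGGGG
GGGGGG
GGGGKG
GWGGKG
GGGGGG
GGGGGG
GGGGGG
GGGGGG
After op 2 paint(6,5,K):
GGGGGG
GGGGGG
GGGGKG
GWGGKG
GGGGGG
GGGGGG
GGGGGK
GGGGGG
After op 3 fill(6,0,K) [44 cells changed]:
KKKKKK
KKKKKK
KKKKKK
KWKKKK
KKKKKK
KKKKKK
KKKKKK
KKKKKK

Answer: 44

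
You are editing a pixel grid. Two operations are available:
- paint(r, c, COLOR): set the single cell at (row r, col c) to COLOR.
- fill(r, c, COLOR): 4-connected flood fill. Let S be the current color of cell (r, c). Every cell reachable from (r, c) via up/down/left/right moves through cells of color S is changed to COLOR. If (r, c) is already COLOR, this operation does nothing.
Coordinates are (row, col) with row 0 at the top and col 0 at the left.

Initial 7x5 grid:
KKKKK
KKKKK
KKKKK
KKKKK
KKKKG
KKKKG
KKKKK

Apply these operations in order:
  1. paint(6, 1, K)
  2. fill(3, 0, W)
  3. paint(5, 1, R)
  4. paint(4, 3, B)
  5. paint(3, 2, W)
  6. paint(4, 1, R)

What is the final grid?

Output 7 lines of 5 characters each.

Answer: WWWWW
WWWWW
WWWWW
WWWWW
WRWBG
WRWWG
WWWWW

Derivation:
After op 1 paint(6,1,K):
KKKKK
KKKKK
KKKKK
KKKKK
KKKKG
KKKKG
KKKKK
After op 2 fill(3,0,W) [33 cells changed]:
WWWWW
WWWWW
WWWWW
WWWWW
WWWWG
WWWWG
WWWWW
After op 3 paint(5,1,R):
WWWWW
WWWWW
WWWWW
WWWWW
WWWWG
WRWWG
WWWWW
After op 4 paint(4,3,B):
WWWWW
WWWWW
WWWWW
WWWWW
WWWBG
WRWWG
WWWWW
After op 5 paint(3,2,W):
WWWWW
WWWWW
WWWWW
WWWWW
WWWBG
WRWWG
WWWWW
After op 6 paint(4,1,R):
WWWWW
WWWWW
WWWWW
WWWWW
WRWBG
WRWWG
WWWWW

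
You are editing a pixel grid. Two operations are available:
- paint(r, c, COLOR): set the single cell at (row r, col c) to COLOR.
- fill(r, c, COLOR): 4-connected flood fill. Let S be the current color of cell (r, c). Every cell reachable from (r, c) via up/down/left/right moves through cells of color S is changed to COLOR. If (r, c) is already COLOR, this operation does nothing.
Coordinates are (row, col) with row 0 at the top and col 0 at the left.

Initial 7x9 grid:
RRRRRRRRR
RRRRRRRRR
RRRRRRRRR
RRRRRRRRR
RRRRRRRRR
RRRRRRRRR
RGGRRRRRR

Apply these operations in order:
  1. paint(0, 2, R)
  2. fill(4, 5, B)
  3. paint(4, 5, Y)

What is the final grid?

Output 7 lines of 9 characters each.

Answer: BBBBBBBBB
BBBBBBBBB
BBBBBBBBB
BBBBBBBBB
BBBBBYBBB
BBBBBBBBB
BGGBBBBBB

Derivation:
After op 1 paint(0,2,R):
RRRRRRRRR
RRRRRRRRR
RRRRRRRRR
RRRRRRRRR
RRRRRRRRR
RRRRRRRRR
RGGRRRRRR
After op 2 fill(4,5,B) [61 cells changed]:
BBBBBBBBB
BBBBBBBBB
BBBBBBBBB
BBBBBBBBB
BBBBBBBBB
BBBBBBBBB
BGGBBBBBB
After op 3 paint(4,5,Y):
BBBBBBBBB
BBBBBBBBB
BBBBBBBBB
BBBBBBBBB
BBBBBYBBB
BBBBBBBBB
BGGBBBBBB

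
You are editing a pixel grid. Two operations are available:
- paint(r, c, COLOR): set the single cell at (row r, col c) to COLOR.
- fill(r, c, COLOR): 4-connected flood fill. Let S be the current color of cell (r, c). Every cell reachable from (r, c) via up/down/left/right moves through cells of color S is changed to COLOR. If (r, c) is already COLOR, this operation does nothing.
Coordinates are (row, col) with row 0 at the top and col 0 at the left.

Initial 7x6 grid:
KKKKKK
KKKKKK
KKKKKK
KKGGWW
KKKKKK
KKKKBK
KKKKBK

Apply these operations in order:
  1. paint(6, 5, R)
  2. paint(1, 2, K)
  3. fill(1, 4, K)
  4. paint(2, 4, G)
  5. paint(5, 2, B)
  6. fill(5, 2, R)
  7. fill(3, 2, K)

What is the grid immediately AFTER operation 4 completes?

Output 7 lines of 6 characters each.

Answer: KKKKKK
KKKKKK
KKKKGK
KKGGWW
KKKKKK
KKKKBK
KKKKBR

Derivation:
After op 1 paint(6,5,R):
KKKKKK
KKKKKK
KKKKKK
KKGGWW
KKKKKK
KKKKBK
KKKKBR
After op 2 paint(1,2,K):
KKKKKK
KKKKKK
KKKKKK
KKGGWW
KKKKKK
KKKKBK
KKKKBR
After op 3 fill(1,4,K) [0 cells changed]:
KKKKKK
KKKKKK
KKKKKK
KKGGWW
KKKKKK
KKKKBK
KKKKBR
After op 4 paint(2,4,G):
KKKKKK
KKKKKK
KKKKGK
KKGGWW
KKKKKK
KKKKBK
KKKKBR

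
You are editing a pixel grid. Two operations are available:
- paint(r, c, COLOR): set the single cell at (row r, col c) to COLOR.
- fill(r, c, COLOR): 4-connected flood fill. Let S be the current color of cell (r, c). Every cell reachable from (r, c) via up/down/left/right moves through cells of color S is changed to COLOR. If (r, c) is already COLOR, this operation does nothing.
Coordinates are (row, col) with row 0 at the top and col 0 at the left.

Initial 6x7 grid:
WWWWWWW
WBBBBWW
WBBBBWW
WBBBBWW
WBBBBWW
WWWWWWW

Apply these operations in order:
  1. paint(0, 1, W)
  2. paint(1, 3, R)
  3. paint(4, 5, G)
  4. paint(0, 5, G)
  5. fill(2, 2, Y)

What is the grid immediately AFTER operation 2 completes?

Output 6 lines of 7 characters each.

After op 1 paint(0,1,W):
WWWWWWW
WBBBBWW
WBBBBWW
WBBBBWW
WBBBBWW
WWWWWWW
After op 2 paint(1,3,R):
WWWWWWW
WBBRBWW
WBBBBWW
WBBBBWW
WBBBBWW
WWWWWWW

Answer: WWWWWWW
WBBRBWW
WBBBBWW
WBBBBWW
WBBBBWW
WWWWWWW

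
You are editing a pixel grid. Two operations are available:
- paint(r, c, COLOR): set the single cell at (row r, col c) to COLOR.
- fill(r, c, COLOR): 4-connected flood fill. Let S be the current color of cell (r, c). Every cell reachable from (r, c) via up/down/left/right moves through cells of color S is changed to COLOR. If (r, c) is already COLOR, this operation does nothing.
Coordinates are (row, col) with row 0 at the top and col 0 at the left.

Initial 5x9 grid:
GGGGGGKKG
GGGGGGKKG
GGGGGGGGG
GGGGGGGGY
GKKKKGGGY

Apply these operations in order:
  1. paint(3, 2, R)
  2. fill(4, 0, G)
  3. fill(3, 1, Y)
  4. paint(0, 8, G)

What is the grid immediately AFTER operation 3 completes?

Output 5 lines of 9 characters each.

Answer: YYYYYYKKY
YYYYYYKKY
YYYYYYYYY
YYRYYYYYY
YKKKKYYYY

Derivation:
After op 1 paint(3,2,R):
GGGGGGKKG
GGGGGGKKG
GGGGGGGGG
GGRGGGGGY
GKKKKGGGY
After op 2 fill(4,0,G) [0 cells changed]:
GGGGGGKKG
GGGGGGKKG
GGGGGGGGG
GGRGGGGGY
GKKKKGGGY
After op 3 fill(3,1,Y) [34 cells changed]:
YYYYYYKKY
YYYYYYKKY
YYYYYYYYY
YYRYYYYYY
YKKKKYYYY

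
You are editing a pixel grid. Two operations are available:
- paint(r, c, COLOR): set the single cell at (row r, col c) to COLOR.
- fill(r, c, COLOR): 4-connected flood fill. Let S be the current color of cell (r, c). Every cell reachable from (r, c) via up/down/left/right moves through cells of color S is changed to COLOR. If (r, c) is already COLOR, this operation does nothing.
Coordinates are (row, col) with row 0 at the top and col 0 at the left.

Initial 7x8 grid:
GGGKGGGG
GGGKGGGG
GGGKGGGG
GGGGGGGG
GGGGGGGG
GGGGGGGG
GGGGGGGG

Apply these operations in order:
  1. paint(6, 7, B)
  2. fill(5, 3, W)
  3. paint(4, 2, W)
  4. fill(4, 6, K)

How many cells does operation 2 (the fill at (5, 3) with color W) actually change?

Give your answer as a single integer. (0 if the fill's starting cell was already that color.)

Answer: 52

Derivation:
After op 1 paint(6,7,B):
GGGKGGGG
GGGKGGGG
GGGKGGGG
GGGGGGGG
GGGGGGGG
GGGGGGGG
GGGGGGGB
After op 2 fill(5,3,W) [52 cells changed]:
WWWKWWWW
WWWKWWWW
WWWKWWWW
WWWWWWWW
WWWWWWWW
WWWWWWWW
WWWWWWWB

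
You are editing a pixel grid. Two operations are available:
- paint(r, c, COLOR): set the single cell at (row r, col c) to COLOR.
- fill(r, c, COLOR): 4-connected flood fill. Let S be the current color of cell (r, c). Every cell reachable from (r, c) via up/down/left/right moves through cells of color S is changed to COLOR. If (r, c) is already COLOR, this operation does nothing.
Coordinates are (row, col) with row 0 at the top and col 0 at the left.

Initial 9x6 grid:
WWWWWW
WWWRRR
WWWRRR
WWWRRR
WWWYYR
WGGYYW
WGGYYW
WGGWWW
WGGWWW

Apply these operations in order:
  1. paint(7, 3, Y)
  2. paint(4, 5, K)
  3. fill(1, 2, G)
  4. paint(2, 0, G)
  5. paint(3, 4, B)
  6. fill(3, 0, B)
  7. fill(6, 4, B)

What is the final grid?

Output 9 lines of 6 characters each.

After op 1 paint(7,3,Y):
WWWWWW
WWWRRR
WWWRRR
WWWRRR
WWWYYR
WGGYYW
WGGYYW
WGGYWW
WGGWWW
After op 2 paint(4,5,K):
WWWWWW
WWWRRR
WWWRRR
WWWRRR
WWWYYK
WGGYYW
WGGYYW
WGGYWW
WGGWWW
After op 3 fill(1,2,G) [22 cells changed]:
GGGGGG
GGGRRR
GGGRRR
GGGRRR
GGGYYK
GGGYYW
GGGYYW
GGGYWW
GGGWWW
After op 4 paint(2,0,G):
GGGGGG
GGGRRR
GGGRRR
GGGRRR
GGGYYK
GGGYYW
GGGYYW
GGGYWW
GGGWWW
After op 5 paint(3,4,B):
GGGGGG
GGGRRR
GGGRRR
GGGRBR
GGGYYK
GGGYYW
GGGYYW
GGGYWW
GGGWWW
After op 6 fill(3,0,B) [30 cells changed]:
BBBBBB
BBBRRR
BBBRRR
BBBRBR
BBBYYK
BBBYYW
BBBYYW
BBBYWW
BBBWWW
After op 7 fill(6,4,B) [7 cells changed]:
BBBBBB
BBBRRR
BBBRRR
BBBRBR
BBBBBK
BBBBBW
BBBBBW
BBBBWW
BBBWWW

Answer: BBBBBB
BBBRRR
BBBRRR
BBBRBR
BBBBBK
BBBBBW
BBBBBW
BBBBWW
BBBWWW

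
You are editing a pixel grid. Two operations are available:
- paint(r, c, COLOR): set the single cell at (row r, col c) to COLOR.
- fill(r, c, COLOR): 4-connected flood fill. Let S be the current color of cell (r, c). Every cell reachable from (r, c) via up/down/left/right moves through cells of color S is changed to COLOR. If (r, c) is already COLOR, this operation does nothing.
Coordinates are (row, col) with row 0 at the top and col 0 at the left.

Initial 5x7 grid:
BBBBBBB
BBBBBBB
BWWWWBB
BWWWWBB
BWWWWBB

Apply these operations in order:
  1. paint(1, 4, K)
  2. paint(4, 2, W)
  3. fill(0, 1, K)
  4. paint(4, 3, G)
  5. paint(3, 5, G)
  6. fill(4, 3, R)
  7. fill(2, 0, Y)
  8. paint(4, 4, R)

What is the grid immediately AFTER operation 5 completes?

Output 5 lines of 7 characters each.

After op 1 paint(1,4,K):
BBBBBBB
BBBBKBB
BWWWWBB
BWWWWBB
BWWWWBB
After op 2 paint(4,2,W):
BBBBBBB
BBBBKBB
BWWWWBB
BWWWWBB
BWWWWBB
After op 3 fill(0,1,K) [22 cells changed]:
KKKKKKK
KKKKKKK
KWWWWKK
KWWWWKK
KWWWWKK
After op 4 paint(4,3,G):
KKKKKKK
KKKKKKK
KWWWWKK
KWWWWKK
KWWGWKK
After op 5 paint(3,5,G):
KKKKKKK
KKKKKKK
KWWWWKK
KWWWWGK
KWWGWKK

Answer: KKKKKKK
KKKKKKK
KWWWWKK
KWWWWGK
KWWGWKK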